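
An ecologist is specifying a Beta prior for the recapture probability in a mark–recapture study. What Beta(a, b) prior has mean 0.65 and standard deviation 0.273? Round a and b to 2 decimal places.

a = 1.33, b = 0.72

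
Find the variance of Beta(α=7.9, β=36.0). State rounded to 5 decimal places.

0.00329

α+β = 43.9 and αβ = 284.40, so Var = αβ/[(α+β)²(α+β+1)] = 284.40/86531.729 = 0.00329.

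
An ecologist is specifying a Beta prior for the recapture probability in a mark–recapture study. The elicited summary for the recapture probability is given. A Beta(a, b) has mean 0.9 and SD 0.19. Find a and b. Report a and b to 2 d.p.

σ² = 0.19² = 0.0361.
With s = a+b, Var = μ(1−μ)/(s+1), so s+1 = (0.9×0.1)/0.0361 = 2.4931 and s = 1.4931.
a = μs = 1.34, b = (1−μ)s = 0.15.

a = 1.34, b = 0.15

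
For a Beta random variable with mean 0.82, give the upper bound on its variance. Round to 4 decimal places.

For fixed mean μ the Beta variance is μ(1−μ)/(α+β+1), increasing as α+β decreases.
Its least upper bound (not attained) is μ(1−μ) = 0.82·0.18 = 0.1476.

0.1476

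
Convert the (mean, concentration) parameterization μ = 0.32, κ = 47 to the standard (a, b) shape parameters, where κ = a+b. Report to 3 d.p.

Split κ in proportion μ : (1−μ): a = 0.32·47 = 15.040, b = 47 − 15.040 = 31.960.

a = 15.040, b = 31.960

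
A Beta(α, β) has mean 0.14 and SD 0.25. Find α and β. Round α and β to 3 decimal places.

σ² = 0.25² = 0.0625.
With s = α+β, Var = μ(1−μ)/(s+1), so s+1 = (0.14×0.86)/0.0625 = 1.9264 and s = 0.9264.
α = μs = 0.130, β = (1−μ)s = 0.797.

α = 0.130, β = 0.797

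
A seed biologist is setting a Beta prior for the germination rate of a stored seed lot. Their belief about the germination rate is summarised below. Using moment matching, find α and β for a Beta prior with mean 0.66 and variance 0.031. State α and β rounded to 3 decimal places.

α = 4.118, β = 2.121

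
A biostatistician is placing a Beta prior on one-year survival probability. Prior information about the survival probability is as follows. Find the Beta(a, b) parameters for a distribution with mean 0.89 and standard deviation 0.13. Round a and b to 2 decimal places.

First σ² = 0.0169. Setting a = μn, b = (1−μ)n with n = a+b,
μ(1−μ)/(n+1) = 0.0169 ⇒ n+1 = 0.0979/0.0169 = 5.7929 ⇒ n = 4.7929.
Hence a = 0.89×4.7929 = 4.27, b = 0.11×4.7929 = 0.53.

a = 4.27, b = 0.53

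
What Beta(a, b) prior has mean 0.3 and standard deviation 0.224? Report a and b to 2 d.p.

a = 0.96, b = 2.23

First σ² = 0.050176. Setting a = μn, b = (1−μ)n with n = a+b,
μ(1−μ)/(n+1) = 0.050176 ⇒ n+1 = 0.21/0.050176 = 4.1853 ⇒ n = 3.1853.
Hence a = 0.3×3.1853 = 0.96, b = 0.7×3.1853 = 2.23.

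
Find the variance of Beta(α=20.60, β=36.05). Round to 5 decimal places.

0.00401

Var = αβ/[(α+β)²(α+β+1)] = (20.60×36.05)/(56.65²×57.65) = 742.6300/185011.677125 = 0.00401.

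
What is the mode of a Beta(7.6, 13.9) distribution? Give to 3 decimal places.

With α,β > 1, mode = (α−1)/(α+β−2) = 6.6/19.5 = 0.338.

0.338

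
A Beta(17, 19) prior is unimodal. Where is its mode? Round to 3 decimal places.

0.471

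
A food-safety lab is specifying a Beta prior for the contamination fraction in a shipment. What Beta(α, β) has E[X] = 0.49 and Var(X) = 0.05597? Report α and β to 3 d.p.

Write ν = α+β; then α = μν and Var = μ(1−μ)/(ν+1).
ν = μ(1−μ)/Var − 1 = 0.2499/0.05597 − 1 = 3.4649.
α = 0.49·3.4649 = 1.698, β = 0.51·3.4649 = 1.767.

α = 1.698, β = 1.767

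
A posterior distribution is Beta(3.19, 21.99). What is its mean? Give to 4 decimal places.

The Beta mean is α/(α+β) = 3.19/(3.19+21.99) = 0.1267.

0.1267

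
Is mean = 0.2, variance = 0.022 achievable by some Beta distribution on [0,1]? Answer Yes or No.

The Beta variance bound is σ² < μ(1−μ).
Here μ(1−μ) = 0.2×0.8 = 0.16, and 0.022 < 0.16.

Yes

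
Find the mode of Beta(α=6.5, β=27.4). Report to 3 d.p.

0.172

With α,β > 1, mode = (α−1)/(α+β−2) = 5.5/31.9 = 0.172.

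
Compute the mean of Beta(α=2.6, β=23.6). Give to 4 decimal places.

The Beta mean is α/(α+β) = 2.6/(2.6+23.6) = 0.0992.

0.0992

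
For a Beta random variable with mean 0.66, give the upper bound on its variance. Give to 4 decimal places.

For fixed mean μ the Beta variance is μ(1−μ)/(α+β+1), increasing as α+β decreases.
Its least upper bound (not attained) is μ(1−μ) = 0.66·0.34 = 0.2244.

0.2244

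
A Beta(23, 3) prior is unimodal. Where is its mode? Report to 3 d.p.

0.917

The density x^(α−1)(1−x)^(β−1) is maximised at (α−1)/(α+β−2) = 22/24 = 0.917.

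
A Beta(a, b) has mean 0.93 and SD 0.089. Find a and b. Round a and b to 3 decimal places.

a = 6.713, b = 0.505

First σ² = 0.007921. Setting a = μn, b = (1−μ)n with n = a+b,
μ(1−μ)/(n+1) = 0.007921 ⇒ n+1 = 0.0651/0.007921 = 8.2187 ⇒ n = 7.2187.
Hence a = 0.93×7.2187 = 6.713, b = 0.07×7.2187 = 0.505.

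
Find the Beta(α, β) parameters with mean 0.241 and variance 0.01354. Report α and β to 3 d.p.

By moment matching, α+β = μ(1−μ)/σ² − 1 = (0.241·0.759)/0.01354 − 1 = 13.5095 − 1 = 12.5095.
Since α/(α+β) = μ, α = 0.241·12.5095 = 3.015 and β = 0.759·12.5095 = 9.495.

α = 3.015, β = 9.495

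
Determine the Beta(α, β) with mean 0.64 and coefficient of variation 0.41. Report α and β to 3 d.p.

Var = (CV·μ)² = (0.41×0.64)² = 0.068854.
α+β = μ(1−μ)/Var − 1 = 0.2304/0.068854 − 1 = 2.3462.
Thus α = 0.64·2.3462 = 1.502 and β = 0.36·2.3462 = 0.845.

α = 1.502, β = 0.845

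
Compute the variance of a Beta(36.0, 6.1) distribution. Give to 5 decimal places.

Var = αβ/[(α+β)²(α+β+1)] = (36.0×6.1)/(42.1²×43.1) = 219.60/76390.871 = 0.00287.

0.00287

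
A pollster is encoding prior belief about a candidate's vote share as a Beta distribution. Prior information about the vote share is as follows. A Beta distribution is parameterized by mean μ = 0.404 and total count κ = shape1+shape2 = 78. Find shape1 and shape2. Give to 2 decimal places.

shape1 = 31.51, shape2 = 46.49

shape1 = μκ = 0.404×78 = 31.51 and shape2 = (1−μ)κ = 0.596×78 = 46.49.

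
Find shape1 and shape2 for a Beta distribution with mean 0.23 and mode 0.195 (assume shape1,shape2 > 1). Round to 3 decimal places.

shape1 = 4.009, shape2 = 13.420

With s = shape1+shape2: μ = shape1/s and mode = (shape1−1)/(s−2). Eliminating shape1 = μs,
μs − 1 = m(s−2) ⇒ s(μ−m) = 1−2m ⇒ s = 0.610/0.035 = 17.4286.
So shape1 = μs = 4.009, shape2 = (1−μ)s = 13.420.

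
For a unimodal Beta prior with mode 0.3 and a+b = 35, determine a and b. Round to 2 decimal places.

Mode = (a−1)/(κ−2) with κ = a+b, so a−1 = 0.3·33 = 9.90.
a = 10.90; b = κ − a = 24.10.

a = 10.90, b = 24.10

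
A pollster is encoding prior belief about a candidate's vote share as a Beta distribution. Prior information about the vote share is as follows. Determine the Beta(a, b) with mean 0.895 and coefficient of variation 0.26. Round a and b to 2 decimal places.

Var = (CV·μ)² = (0.26×0.895)² = 0.054149.
a+b = μ(1−μ)/Var − 1 = 0.093975/0.054149 − 1 = 0.7355.
Thus a = 0.895·0.7355 = 0.66 and b = 0.105·0.7355 = 0.08.

a = 0.66, b = 0.08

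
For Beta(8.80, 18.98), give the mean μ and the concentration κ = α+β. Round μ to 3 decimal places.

κ = α+β = 8.80+18.98 = 27.78; μ = α/κ = 8.80/27.78 = 0.317.

μ = 0.317, κ = 27.78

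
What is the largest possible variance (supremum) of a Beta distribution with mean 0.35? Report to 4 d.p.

0.2275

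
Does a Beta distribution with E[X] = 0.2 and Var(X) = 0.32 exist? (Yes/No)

The Beta variance bound is σ² < μ(1−μ).
Here μ(1−μ) = 0.2×0.8 = 0.16, and 0.32 ≥ 0.16.

No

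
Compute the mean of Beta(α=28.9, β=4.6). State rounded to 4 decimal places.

The Beta mean is α/(α+β) = 28.9/(28.9+4.6) = 0.8627.

0.8627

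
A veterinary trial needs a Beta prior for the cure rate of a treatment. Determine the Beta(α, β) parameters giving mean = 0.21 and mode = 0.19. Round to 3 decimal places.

α = 6.510, β = 24.490

Let s = α+β. Mean gives α = μs = 0.21s; mode gives (α−1)/(s−2) = 0.19.
Substituting: 0.21s − 1 = 0.19(s−2) = 0.19s − 0.38, so 0.02s = 0.62 and s = 31.0000.
Then α = 0.21×31.0000 = 6.510 and β = s−α = 24.490.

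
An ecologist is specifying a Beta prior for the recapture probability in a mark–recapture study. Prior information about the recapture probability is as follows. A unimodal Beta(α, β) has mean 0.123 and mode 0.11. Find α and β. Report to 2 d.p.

α = 7.38, β = 52.62

Let s = α+β. Mean gives α = μs = 0.123s; mode gives (α−1)/(s−2) = 0.11.
Substituting: 0.123s − 1 = 0.11(s−2) = 0.11s − 0.22, so 0.013s = 0.78 and s = 60.0000.
Then α = 0.123×60.0000 = 7.38 and β = s−α = 52.62.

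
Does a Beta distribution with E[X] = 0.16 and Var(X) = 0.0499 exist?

For any Beta, Var(X) < E[X]·(1−E[X]).
Here μ(1−μ) = 0.16×0.84 = 0.1344, and 0.0499 < 0.1344.

Yes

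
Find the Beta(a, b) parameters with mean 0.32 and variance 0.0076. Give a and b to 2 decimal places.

a = 8.84, b = 18.79

Write ν = a+b; then a = μν and Var = μ(1−μ)/(ν+1).
ν = μ(1−μ)/Var − 1 = 0.2176/0.0076 − 1 = 27.6316.
a = 0.32·27.6316 = 8.84, b = 0.68·27.6316 = 18.79.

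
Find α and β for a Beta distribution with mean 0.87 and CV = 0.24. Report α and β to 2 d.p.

σ = CV·μ = 0.24×0.87 = 0.20880, so σ² = 0.043597.
s+1 = μ(1−μ)/σ² = 0.1131/0.043597 = 2.5942, so s = α+β = 1.5942.
α = μs = 1.39, β = (1−μ)s = 0.21.

α = 1.39, β = 0.21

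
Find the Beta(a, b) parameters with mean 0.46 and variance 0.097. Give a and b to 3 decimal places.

Let s = a+b. The Beta variance is μ(1−μ)/(s+1).
So s+1 = μ(1−μ)/σ² = (0.46×0.54)/0.097 = 0.2484/0.097 = 2.5608, giving s = 1.5608.
Then a = μs = 0.46×1.5608 = 0.718 and b = (1−μ)s = 0.54×1.5608 = 0.843.

a = 0.718, b = 0.843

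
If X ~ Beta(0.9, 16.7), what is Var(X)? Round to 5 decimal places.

0.00261

μ = 0.9/17.6 = 0.051136; Var = μ(1−μ)/(α+β+1) = 0.0485214/18.6 = 0.00261.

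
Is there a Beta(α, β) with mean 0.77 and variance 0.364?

For any Beta, Var(X) < E[X]·(1−E[X]).
Here μ(1−μ) = 0.77×0.23 = 0.1771, and 0.364 ≥ 0.1771.

No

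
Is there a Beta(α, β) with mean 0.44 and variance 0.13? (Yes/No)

Yes

For any Beta, Var(X) < E[X]·(1−E[X]).
Here μ(1−μ) = 0.44×0.56 = 0.2464, and 0.13 < 0.2464.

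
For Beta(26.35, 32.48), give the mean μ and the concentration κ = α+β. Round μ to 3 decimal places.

μ = 0.448, κ = 58.83

κ = α+β = 26.35+32.48 = 58.83; μ = α/κ = 26.35/58.83 = 0.448.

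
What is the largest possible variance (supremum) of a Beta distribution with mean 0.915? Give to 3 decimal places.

0.078

Var = μ(1−μ)/(α+β+1), which approaches μ(1−μ) as α+β → 0.
So the supremum is μ(1−μ) = 0.915×0.085 = 0.078.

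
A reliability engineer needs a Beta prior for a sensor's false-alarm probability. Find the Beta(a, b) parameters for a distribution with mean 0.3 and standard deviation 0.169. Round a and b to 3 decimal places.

σ² = 0.169² = 0.028561.
With s = a+b, Var = μ(1−μ)/(s+1), so s+1 = (0.3×0.7)/0.028561 = 7.3527 and s = 6.3527.
a = μs = 1.906, b = (1−μ)s = 4.447.

a = 1.906, b = 4.447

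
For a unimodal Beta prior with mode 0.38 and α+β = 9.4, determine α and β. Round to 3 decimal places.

α = 3.812, β = 5.588

Mode = (α−1)/(κ−2) with κ = α+β, so α−1 = 0.38·7.4 = 2.812.
α = 3.812; β = κ − α = 5.588.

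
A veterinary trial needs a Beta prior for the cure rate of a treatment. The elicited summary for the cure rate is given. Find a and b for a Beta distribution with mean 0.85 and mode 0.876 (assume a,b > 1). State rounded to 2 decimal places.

With s = a+b: μ = a/s and mode = (a−1)/(s−2). Eliminating a = μs,
μs − 1 = m(s−2) ⇒ s(μ−m) = 1−2m ⇒ s = -0.752/-0.026 = 28.9231.
So a = μs = 24.58, b = (1−μ)s = 4.34.

a = 24.58, b = 4.34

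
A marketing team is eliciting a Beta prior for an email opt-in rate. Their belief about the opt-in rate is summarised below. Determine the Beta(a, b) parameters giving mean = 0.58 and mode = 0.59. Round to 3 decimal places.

Let s = a+b. Mean gives a = μs = 0.58s; mode gives (a−1)/(s−2) = 0.59.
Substituting: 0.58s − 1 = 0.59(s−2) = 0.59s − 1.18, so -0.01s = -0.18 and s = 18.0000.
Then a = 0.58×18.0000 = 10.440 and b = s−a = 7.560.

a = 10.440, b = 7.560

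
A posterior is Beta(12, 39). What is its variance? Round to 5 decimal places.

Var = αβ/[(α+β)²(α+β+1)] = (12×39)/(51²×52) = 468/135252 = 0.00346.

0.00346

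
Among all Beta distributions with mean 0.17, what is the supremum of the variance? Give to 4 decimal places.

Var = μ(1−μ)/(α+β+1), which approaches μ(1−μ) as α+β → 0.
So the supremum is μ(1−μ) = 0.17×0.83 = 0.1411.

0.1411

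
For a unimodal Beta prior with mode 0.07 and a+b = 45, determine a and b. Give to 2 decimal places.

Since the density peak of Beta(a,b) is at (a−1)/(a+b−2),
a = 1 + 0.07(45−2) = 4.01 and b = 45 − 4.01 = 40.99.

a = 4.01, b = 40.99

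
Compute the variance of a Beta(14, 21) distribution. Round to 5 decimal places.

0.00667

μ = 14/35 = 0.400000; Var = μ(1−μ)/(α+β+1) = 0.2400000/36 = 0.00667.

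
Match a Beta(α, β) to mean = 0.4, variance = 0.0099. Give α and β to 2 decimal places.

By moment matching, α+β = μ(1−μ)/σ² − 1 = (0.4·0.6)/0.0099 − 1 = 24.2424 − 1 = 23.2424.
Since α/(α+β) = μ, α = 0.4·23.2424 = 9.30 and β = 0.6·23.2424 = 13.95.

α = 9.30, β = 13.95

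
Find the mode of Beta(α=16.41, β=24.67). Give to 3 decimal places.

0.394

With α,β > 1, mode = (α−1)/(α+β−2) = 15.41/39.08 = 0.394.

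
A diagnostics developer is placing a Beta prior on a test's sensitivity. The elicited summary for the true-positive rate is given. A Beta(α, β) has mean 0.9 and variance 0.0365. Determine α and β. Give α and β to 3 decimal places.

α = 1.319, β = 0.147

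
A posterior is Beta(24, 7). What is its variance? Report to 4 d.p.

Var = αβ/[(α+β)²(α+β+1)] = (24×7)/(31²×32) = 168/30752 = 0.0055.

0.0055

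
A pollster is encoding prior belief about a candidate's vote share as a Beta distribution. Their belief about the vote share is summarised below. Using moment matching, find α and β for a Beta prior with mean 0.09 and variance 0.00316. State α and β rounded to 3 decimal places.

α = 2.243, β = 22.675

Let s = α+β. The Beta variance is μ(1−μ)/(s+1).
So s+1 = μ(1−μ)/σ² = (0.09×0.91)/0.00316 = 0.0819/0.00316 = 25.9177, giving s = 24.9177.
Then α = μs = 0.09×24.9177 = 2.243 and β = (1−μ)s = 0.91×24.9177 = 22.675.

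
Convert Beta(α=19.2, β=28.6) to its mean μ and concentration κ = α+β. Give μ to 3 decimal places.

μ = 0.402, κ = 47.8

κ = α+β = 19.2+28.6 = 47.8; μ = α/κ = 19.2/47.8 = 0.402.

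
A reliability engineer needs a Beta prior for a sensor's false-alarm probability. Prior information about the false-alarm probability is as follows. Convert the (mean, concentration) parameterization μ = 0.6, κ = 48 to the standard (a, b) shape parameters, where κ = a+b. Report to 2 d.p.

a = μκ = 0.6×48 = 28.80 and b = (1−μ)κ = 0.4×48 = 19.20.

a = 28.80, b = 19.20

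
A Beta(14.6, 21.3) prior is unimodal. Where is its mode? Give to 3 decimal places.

With α,β > 1, mode = (α−1)/(α+β−2) = 13.6/33.9 = 0.401.

0.401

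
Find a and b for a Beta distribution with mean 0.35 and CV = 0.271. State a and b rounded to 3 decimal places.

a = 8.501, b = 15.787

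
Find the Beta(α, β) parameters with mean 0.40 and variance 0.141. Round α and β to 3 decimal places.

Let s = α+β. The Beta variance is μ(1−μ)/(s+1).
So s+1 = μ(1−μ)/σ² = (0.40×0.60)/0.141 = 0.2400/0.141 = 1.7021, giving s = 0.7021.
Then α = μs = 0.40×0.7021 = 0.281 and β = (1−μ)s = 0.60×0.7021 = 0.421.

α = 0.281, β = 0.421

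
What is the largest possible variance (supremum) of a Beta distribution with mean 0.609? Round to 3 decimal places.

Var = μ(1−μ)/(α+β+1), which approaches μ(1−μ) as α+β → 0.
So the supremum is μ(1−μ) = 0.609×0.391 = 0.238.

0.238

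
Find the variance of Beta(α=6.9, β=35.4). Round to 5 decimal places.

0.00315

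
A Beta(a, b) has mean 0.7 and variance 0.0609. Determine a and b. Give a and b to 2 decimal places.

Let s = a+b. The Beta variance is μ(1−μ)/(s+1).
So s+1 = μ(1−μ)/σ² = (0.7×0.3)/0.0609 = 0.21/0.0609 = 3.4483, giving s = 2.4483.
Then a = μs = 0.7×2.4483 = 1.71 and b = (1−μ)s = 0.3×2.4483 = 0.73.

a = 1.71, b = 0.73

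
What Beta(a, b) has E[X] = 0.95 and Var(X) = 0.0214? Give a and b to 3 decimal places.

a = 1.159, b = 0.061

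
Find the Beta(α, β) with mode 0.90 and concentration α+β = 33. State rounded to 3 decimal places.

α = 28.900, β = 4.100

Mode = (α−1)/(κ−2) with κ = α+β, so α−1 = 0.90·31 = 27.900.
α = 28.900; β = κ − α = 4.100.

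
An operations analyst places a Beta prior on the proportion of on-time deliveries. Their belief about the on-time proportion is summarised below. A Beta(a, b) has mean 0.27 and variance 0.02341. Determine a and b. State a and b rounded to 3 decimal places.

Let s = a+b. The Beta variance is μ(1−μ)/(s+1).
So s+1 = μ(1−μ)/σ² = (0.27×0.73)/0.02341 = 0.1971/0.02341 = 8.4195, giving s = 7.4195.
Then a = μs = 0.27×7.4195 = 2.003 and b = (1−μ)s = 0.73×7.4195 = 5.416.

a = 2.003, b = 5.416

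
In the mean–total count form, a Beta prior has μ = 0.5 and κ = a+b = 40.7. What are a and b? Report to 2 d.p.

a = 20.35, b = 20.35

Split κ in proportion μ : (1−μ): a = 0.5·40.7 = 20.35, b = 40.7 − 20.35 = 20.35.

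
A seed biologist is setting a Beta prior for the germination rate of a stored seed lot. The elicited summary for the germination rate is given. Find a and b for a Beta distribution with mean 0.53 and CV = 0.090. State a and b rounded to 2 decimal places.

Var = (CV·μ)² = (0.090×0.53)² = 0.002275.
a+b = μ(1−μ)/Var − 1 = 0.2491/0.002275 − 1 = 108.4805.
Thus a = 0.53·108.4805 = 57.49 and b = 0.47·108.4805 = 50.99.

a = 57.49, b = 50.99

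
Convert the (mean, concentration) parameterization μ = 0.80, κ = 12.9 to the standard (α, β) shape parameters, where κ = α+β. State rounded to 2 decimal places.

α = 10.32, β = 2.58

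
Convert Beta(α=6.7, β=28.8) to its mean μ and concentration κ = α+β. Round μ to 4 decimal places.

κ = α+β = 6.7+28.8 = 35.5; μ = α/κ = 6.7/35.5 = 0.1887.

μ = 0.1887, κ = 35.5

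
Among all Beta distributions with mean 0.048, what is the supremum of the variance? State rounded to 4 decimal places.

0.0457

Var = μ(1−μ)/(α+β+1), which approaches μ(1−μ) as α+β → 0.
So the supremum is μ(1−μ) = 0.048×0.952 = 0.0457.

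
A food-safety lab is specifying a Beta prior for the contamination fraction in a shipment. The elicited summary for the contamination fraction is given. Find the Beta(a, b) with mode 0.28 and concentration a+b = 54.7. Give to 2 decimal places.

a = 15.76, b = 38.94

Mode = (a−1)/(κ−2) with κ = a+b, so a−1 = 0.28·52.7 = 14.76.
a = 15.76; b = κ − a = 38.94.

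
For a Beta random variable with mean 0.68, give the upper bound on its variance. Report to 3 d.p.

Var = μ(1−μ)/(α+β+1), which approaches μ(1−μ) as α+β → 0.
So the supremum is μ(1−μ) = 0.68×0.32 = 0.218.

0.218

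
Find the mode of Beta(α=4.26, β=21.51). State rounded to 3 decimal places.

0.137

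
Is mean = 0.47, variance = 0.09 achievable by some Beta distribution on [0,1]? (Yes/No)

Yes

A Beta with mean μ has variance μ(1−μ)/(α+β+1) < μ(1−μ).
Here μ(1−μ) = 0.47×0.53 = 0.2491, and 0.09 < 0.2491.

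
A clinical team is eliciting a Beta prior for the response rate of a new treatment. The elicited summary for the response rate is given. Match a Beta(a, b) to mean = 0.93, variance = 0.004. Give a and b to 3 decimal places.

By moment matching, a+b = μ(1−μ)/σ² − 1 = (0.93·0.07)/0.004 − 1 = 16.2750 − 1 = 15.2750.
Since a/(a+b) = μ, a = 0.93·15.2750 = 14.206 and b = 0.07·15.2750 = 1.069.

a = 14.206, b = 1.069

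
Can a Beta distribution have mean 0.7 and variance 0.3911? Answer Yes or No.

The Beta variance bound is σ² < μ(1−μ).
Here μ(1−μ) = 0.7×0.3 = 0.21, and 0.3911 ≥ 0.21.

No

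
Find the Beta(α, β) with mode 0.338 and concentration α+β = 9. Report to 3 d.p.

α = 3.366, β = 5.634

For α,β>1 the mode is (α−1)/(α+β−2), so α = mode·(κ−2)+1 = 0.338×7+1 = 3.366.
And β = (1−mode)·(κ−2)+1 = 0.662×7+1 = 5.634.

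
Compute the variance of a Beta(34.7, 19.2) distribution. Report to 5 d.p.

0.00418

μ = 34.7/53.9 = 0.643785; Var = μ(1−μ)/(α+β+1) = 0.2293259/54.9 = 0.00418.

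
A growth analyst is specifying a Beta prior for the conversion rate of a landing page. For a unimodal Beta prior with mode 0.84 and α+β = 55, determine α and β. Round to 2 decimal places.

Since the density peak of Beta(α,β) is at (α−1)/(α+β−2),
α = 1 + 0.84(55−2) = 45.52 and β = 55 − 45.52 = 9.48.

α = 45.52, β = 9.48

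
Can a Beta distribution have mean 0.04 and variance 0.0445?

No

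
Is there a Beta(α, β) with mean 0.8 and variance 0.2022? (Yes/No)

No

For any Beta, Var(X) < E[X]·(1−E[X]).
Here μ(1−μ) = 0.8×0.2 = 0.16, and 0.2022 ≥ 0.16.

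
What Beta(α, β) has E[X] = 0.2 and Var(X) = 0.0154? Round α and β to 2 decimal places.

α = 1.88, β = 7.51

Let s = α+β. The Beta variance is μ(1−μ)/(s+1).
So s+1 = μ(1−μ)/σ² = (0.2×0.8)/0.0154 = 0.16/0.0154 = 10.3896, giving s = 9.3896.
Then α = μs = 0.2×9.3896 = 1.88 and β = (1−μ)s = 0.8×9.3896 = 7.51.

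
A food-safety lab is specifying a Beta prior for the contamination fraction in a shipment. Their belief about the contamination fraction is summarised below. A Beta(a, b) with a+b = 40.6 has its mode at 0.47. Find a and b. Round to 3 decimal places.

a = 19.142, b = 21.458

Since the density peak of Beta(a,b) is at (a−1)/(a+b−2),
a = 1 + 0.47(40.6−2) = 19.142 and b = 40.6 − 19.142 = 21.458.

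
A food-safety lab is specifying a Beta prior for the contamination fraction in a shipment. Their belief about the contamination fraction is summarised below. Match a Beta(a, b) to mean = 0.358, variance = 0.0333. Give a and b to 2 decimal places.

Write ν = a+b; then a = μν and Var = μ(1−μ)/(ν+1).
ν = μ(1−μ)/Var − 1 = 0.229836/0.0333 − 1 = 5.9020.
a = 0.358·5.9020 = 2.11, b = 0.642·5.9020 = 3.79.

a = 2.11, b = 3.79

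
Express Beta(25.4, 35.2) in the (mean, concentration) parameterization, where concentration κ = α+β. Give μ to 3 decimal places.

κ = α+β = 25.4+35.2 = 60.6; μ = α/κ = 25.4/60.6 = 0.419.

μ = 0.419, κ = 60.6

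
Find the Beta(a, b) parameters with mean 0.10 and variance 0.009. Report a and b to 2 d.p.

By moment matching, a+b = μ(1−μ)/σ² − 1 = (0.10·0.90)/0.009 − 1 = 10.0000 − 1 = 9.0000.
Since a/(a+b) = μ, a = 0.10·9.0000 = 0.90 and b = 0.90·9.0000 = 8.10.

a = 0.90, b = 8.10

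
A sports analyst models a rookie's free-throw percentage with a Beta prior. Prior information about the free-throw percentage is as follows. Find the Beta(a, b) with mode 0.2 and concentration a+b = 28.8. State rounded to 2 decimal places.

Mode = (a−1)/(κ−2) with κ = a+b, so a−1 = 0.2·26.8 = 5.36.
a = 6.36; b = κ − a = 22.44.

a = 6.36, b = 22.44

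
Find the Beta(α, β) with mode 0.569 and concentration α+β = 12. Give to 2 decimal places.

α = 6.69, β = 5.31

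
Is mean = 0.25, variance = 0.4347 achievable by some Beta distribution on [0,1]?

No

For any Beta, Var(X) < E[X]·(1−E[X]).
Here μ(1−μ) = 0.25×0.75 = 0.1875, and 0.4347 ≥ 0.1875.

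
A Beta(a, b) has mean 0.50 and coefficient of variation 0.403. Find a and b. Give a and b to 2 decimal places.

a = 2.58, b = 2.58

Var = (CV·μ)² = (0.403×0.50)² = 0.040602.
a+b = μ(1−μ)/Var − 1 = 0.2500/0.040602 − 1 = 5.1573.
Thus a = 0.50·5.1573 = 2.58 and b = 0.50·5.1573 = 2.58.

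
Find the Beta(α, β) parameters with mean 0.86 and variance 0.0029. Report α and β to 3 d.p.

Write ν = α+β; then α = μν and Var = μ(1−μ)/(ν+1).
ν = μ(1−μ)/Var − 1 = 0.1204/0.0029 − 1 = 40.5172.
α = 0.86·40.5172 = 34.845, β = 0.14·40.5172 = 5.672.

α = 34.845, β = 5.672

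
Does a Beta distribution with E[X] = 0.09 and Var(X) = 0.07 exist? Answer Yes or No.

Yes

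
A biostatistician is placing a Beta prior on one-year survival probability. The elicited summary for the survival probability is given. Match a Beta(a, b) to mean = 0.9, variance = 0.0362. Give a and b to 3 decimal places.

Write ν = a+b; then a = μν and Var = μ(1−μ)/(ν+1).
ν = μ(1−μ)/Var − 1 = 0.09/0.0362 − 1 = 1.4862.
a = 0.9·1.4862 = 1.338, b = 0.1·1.4862 = 0.149.

a = 1.338, b = 0.149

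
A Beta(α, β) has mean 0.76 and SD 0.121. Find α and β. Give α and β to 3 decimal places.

α = 8.708, β = 2.750

Variance = 0.121² = 0.014641. The moment-matching identity α+β = μ(1−μ)/Var − 1 gives
α+β = 0.1824/0.014641 − 1 = 11.4582, so α = μ·11.4582 = 8.708 and β = (1−μ)·11.4582 = 2.750.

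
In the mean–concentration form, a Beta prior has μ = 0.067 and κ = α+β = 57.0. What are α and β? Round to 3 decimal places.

α = μκ = 0.067×57.0 = 3.819 and β = (1−μ)κ = 0.933×57.0 = 53.181.

α = 3.819, β = 53.181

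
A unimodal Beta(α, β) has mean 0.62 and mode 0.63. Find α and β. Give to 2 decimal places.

α = 16.12, β = 9.88

With s = α+β: μ = α/s and mode = (α−1)/(s−2). Eliminating α = μs,
μs − 1 = m(s−2) ⇒ s(μ−m) = 1−2m ⇒ s = -0.26/-0.01 = 26.0000.
So α = μs = 16.12, β = (1−μ)s = 9.88.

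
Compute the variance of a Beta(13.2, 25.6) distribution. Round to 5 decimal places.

Var = αβ/[(α+β)²(α+β+1)] = (13.2×25.6)/(38.8²×39.8) = 337.92/59916.512 = 0.00564.

0.00564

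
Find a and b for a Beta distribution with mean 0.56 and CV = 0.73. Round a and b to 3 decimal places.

a = 0.266, b = 0.209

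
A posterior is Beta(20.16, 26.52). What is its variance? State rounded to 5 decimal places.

0.00515

μ = 20.16/46.68 = 0.431877; Var = μ(1−μ)/(α+β+1) = 0.2453592/47.68 = 0.00515.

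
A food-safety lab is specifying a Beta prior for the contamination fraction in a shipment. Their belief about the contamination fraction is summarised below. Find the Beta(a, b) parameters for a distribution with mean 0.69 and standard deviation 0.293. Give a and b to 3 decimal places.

Variance = 0.293² = 0.085849. The moment-matching identity a+b = μ(1−μ)/Var − 1 gives
a+b = 0.2139/0.085849 − 1 = 1.4916, so a = μ·1.4916 = 1.029 and b = (1−μ)·1.4916 = 0.462.

a = 1.029, b = 0.462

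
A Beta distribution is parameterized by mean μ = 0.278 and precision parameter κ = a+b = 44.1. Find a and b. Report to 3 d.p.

a = μκ = 0.278×44.1 = 12.260 and b = (1−μ)κ = 0.722×44.1 = 31.840.

a = 12.260, b = 31.840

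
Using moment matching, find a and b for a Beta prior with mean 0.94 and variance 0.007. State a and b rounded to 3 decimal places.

Let s = a+b. The Beta variance is μ(1−μ)/(s+1).
So s+1 = μ(1−μ)/σ² = (0.94×0.06)/0.007 = 0.0564/0.007 = 8.0571, giving s = 7.0571.
Then a = μs = 0.94×7.0571 = 6.634 and b = (1−μ)s = 0.06×7.0571 = 0.423.

a = 6.634, b = 0.423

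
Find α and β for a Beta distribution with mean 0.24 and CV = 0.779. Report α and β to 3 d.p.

α = 1.012, β = 3.206

Var = (CV·μ)² = (0.779×0.24)² = 0.034954.
α+β = μ(1−μ)/Var − 1 = 0.1824/0.034954 − 1 = 4.2183.
Thus α = 0.24·4.2183 = 1.012 and β = 0.76·4.2183 = 3.206.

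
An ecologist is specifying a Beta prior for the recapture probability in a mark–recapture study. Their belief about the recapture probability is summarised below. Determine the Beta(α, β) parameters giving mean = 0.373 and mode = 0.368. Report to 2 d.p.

α = 19.69, β = 33.11

With s = α+β: μ = α/s and mode = (α−1)/(s−2). Eliminating α = μs,
μs − 1 = m(s−2) ⇒ s(μ−m) = 1−2m ⇒ s = 0.264/0.005 = 52.8000.
So α = μs = 19.69, β = (1−μ)s = 33.11.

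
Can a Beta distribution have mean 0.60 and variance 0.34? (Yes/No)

No

For any Beta, Var(X) < E[X]·(1−E[X]).
Here μ(1−μ) = 0.60×0.40 = 0.2400, and 0.34 ≥ 0.2400.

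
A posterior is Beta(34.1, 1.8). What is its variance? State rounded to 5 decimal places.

0.00129

α+β = 35.9 and αβ = 61.38, so Var = αβ/[(α+β)²(α+β+1)] = 61.38/47557.089 = 0.00129.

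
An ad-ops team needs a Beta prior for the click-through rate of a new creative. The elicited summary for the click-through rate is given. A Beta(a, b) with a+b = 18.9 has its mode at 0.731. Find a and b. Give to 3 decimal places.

a = 13.354, b = 5.546

For a,b>1 the mode is (a−1)/(a+b−2), so a = mode·(κ−2)+1 = 0.731×16.9+1 = 13.354.
And b = (1−mode)·(κ−2)+1 = 0.269×16.9+1 = 5.546.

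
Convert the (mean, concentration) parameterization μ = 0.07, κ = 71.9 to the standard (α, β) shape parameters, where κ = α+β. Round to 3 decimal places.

Split κ in proportion μ : (1−μ): α = 0.07·71.9 = 5.033, β = 71.9 − 5.033 = 66.867.

α = 5.033, β = 66.867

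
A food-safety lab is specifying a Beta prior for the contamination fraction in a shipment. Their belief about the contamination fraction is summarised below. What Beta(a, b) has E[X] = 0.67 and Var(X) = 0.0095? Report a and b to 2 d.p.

Let s = a+b. The Beta variance is μ(1−μ)/(s+1).
So s+1 = μ(1−μ)/σ² = (0.67×0.33)/0.0095 = 0.2211/0.0095 = 23.2737, giving s = 22.2737.
Then a = μs = 0.67×22.2737 = 14.92 and b = (1−μ)s = 0.33×22.2737 = 7.35.

a = 14.92, b = 7.35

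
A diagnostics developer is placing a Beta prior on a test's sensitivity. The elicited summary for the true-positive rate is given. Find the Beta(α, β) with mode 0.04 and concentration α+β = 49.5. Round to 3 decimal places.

For α,β>1 the mode is (α−1)/(α+β−2), so α = mode·(κ−2)+1 = 0.04×47.5+1 = 2.900.
And β = (1−mode)·(κ−2)+1 = 0.96×47.5+1 = 46.600.

α = 2.900, β = 46.600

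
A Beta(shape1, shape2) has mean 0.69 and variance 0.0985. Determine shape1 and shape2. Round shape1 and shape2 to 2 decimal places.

shape1 = 0.81, shape2 = 0.36

By moment matching, shape1+shape2 = μ(1−μ)/σ² − 1 = (0.69·0.31)/0.0985 − 1 = 2.1716 − 1 = 1.1716.
Since shape1/(shape1+shape2) = μ, shape1 = 0.69·1.1716 = 0.81 and shape2 = 0.31·1.1716 = 0.36.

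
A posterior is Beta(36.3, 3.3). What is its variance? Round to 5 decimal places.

0.00188

Var = αβ/[(α+β)²(α+β+1)] = (36.3×3.3)/(39.6²×40.6) = 119.79/63667.296 = 0.00188.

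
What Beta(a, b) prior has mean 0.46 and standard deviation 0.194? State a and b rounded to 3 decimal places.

a = 2.576, b = 3.024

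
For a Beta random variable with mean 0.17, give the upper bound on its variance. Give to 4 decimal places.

0.1411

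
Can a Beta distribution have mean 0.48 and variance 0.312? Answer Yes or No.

A Beta with mean μ has variance μ(1−μ)/(α+β+1) < μ(1−μ).
Here μ(1−μ) = 0.48×0.52 = 0.2496, and 0.312 ≥ 0.2496.

No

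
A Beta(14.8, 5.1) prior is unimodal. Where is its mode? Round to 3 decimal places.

0.771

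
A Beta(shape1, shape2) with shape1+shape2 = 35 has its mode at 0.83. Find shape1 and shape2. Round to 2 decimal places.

For shape1,shape2>1 the mode is (shape1−1)/(shape1+shape2−2), so shape1 = mode·(κ−2)+1 = 0.83×33+1 = 28.39.
And shape2 = (1−mode)·(κ−2)+1 = 0.17×33+1 = 6.61.

shape1 = 28.39, shape2 = 6.61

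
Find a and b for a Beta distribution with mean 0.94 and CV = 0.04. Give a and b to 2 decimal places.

a = 36.56, b = 2.33

σ = CV·μ = 0.04×0.94 = 0.03760, so σ² = 0.001414.
s+1 = μ(1−μ)/σ² = 0.0564/0.001414 = 39.8936, so s = a+b = 38.8936.
a = μs = 36.56, b = (1−μ)s = 2.33.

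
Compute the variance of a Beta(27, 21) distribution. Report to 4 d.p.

0.0050

Var = αβ/[(α+β)²(α+β+1)] = (27×21)/(48²×49) = 567/112896 = 0.0050.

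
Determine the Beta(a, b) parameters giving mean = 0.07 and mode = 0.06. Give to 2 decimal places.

a = 6.16, b = 81.84

Let s = a+b. Mean gives a = μs = 0.07s; mode gives (a−1)/(s−2) = 0.06.
Substituting: 0.07s − 1 = 0.06(s−2) = 0.06s − 0.12, so 0.01s = 0.88 and s = 88.0000.
Then a = 0.07×88.0000 = 6.16 and b = s−a = 81.84.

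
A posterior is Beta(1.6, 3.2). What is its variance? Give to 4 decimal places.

Var = αβ/[(α+β)²(α+β+1)] = (1.6×3.2)/(4.8²×5.8) = 5.12/133.632 = 0.0383.

0.0383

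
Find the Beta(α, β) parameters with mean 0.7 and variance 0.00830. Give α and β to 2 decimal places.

α = 17.01, β = 7.29

By moment matching, α+β = μ(1−μ)/σ² − 1 = (0.7·0.3)/0.00830 − 1 = 25.3012 − 1 = 24.3012.
Since α/(α+β) = μ, α = 0.7·24.3012 = 17.01 and β = 0.3·24.3012 = 7.29.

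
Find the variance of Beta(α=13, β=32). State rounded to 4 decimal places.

0.0045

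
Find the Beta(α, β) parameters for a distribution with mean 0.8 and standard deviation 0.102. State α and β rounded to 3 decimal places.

α = 11.503, β = 2.876

σ² = 0.102² = 0.010404.
With s = α+β, Var = μ(1−μ)/(s+1), so s+1 = (0.8×0.2)/0.010404 = 15.3787 and s = 14.3787.
α = μs = 11.503, β = (1−μ)s = 2.876.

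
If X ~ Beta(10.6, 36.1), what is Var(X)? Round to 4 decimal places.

0.0037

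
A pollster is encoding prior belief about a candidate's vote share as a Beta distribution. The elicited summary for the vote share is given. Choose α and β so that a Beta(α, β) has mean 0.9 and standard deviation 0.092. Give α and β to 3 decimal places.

α = 8.670, β = 0.963

Variance = 0.092² = 0.008464. The moment-matching identity α+β = μ(1−μ)/Var − 1 gives
α+β = 0.09/0.008464 − 1 = 9.6333, so α = μ·9.6333 = 8.670 and β = (1−μ)·9.6333 = 0.963.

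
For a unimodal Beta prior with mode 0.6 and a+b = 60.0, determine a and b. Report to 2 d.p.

a = 35.80, b = 24.20

Since the density peak of Beta(a,b) is at (a−1)/(a+b−2),
a = 1 + 0.6(60.0−2) = 35.80 and b = 60.0 − 35.80 = 24.20.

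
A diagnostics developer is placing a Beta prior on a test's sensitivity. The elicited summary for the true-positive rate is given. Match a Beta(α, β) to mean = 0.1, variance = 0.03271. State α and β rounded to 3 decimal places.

Let s = α+β. The Beta variance is μ(1−μ)/(s+1).
So s+1 = μ(1−μ)/σ² = (0.1×0.9)/0.03271 = 0.09/0.03271 = 2.7515, giving s = 1.7515.
Then α = μs = 0.1×1.7515 = 0.175 and β = (1−μ)s = 0.9×1.7515 = 1.576.

α = 0.175, β = 1.576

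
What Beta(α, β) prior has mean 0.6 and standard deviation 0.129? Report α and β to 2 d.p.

Variance = 0.129² = 0.016641. The moment-matching identity α+β = μ(1−μ)/Var − 1 gives
α+β = 0.24/0.016641 − 1 = 13.4222, so α = μ·13.4222 = 8.05 and β = (1−μ)·13.4222 = 5.37.

α = 8.05, β = 5.37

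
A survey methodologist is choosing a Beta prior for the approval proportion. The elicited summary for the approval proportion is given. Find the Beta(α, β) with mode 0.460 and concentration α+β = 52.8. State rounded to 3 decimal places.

For α,β>1 the mode is (α−1)/(α+β−2), so α = mode·(κ−2)+1 = 0.460×50.8+1 = 24.368.
And β = (1−mode)·(κ−2)+1 = 0.540×50.8+1 = 28.432.

α = 24.368, β = 28.432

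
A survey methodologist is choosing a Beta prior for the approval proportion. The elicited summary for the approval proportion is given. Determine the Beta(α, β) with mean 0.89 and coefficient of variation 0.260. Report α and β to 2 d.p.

σ = CV·μ = 0.260×0.89 = 0.23140, so σ² = 0.053546.
s+1 = μ(1−μ)/σ² = 0.0979/0.053546 = 1.8283, so s = α+β = 0.8283.
α = μs = 0.74, β = (1−μ)s = 0.09.

α = 0.74, β = 0.09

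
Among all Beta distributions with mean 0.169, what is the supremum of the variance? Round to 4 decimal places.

0.1404

For fixed mean μ the Beta variance is μ(1−μ)/(α+β+1), increasing as α+β decreases.
Its least upper bound (not attained) is μ(1−μ) = 0.169·0.831 = 0.1404.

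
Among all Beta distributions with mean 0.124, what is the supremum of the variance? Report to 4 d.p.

Var = μ(1−μ)/(α+β+1), which approaches μ(1−μ) as α+β → 0.
So the supremum is μ(1−μ) = 0.124×0.876 = 0.1086.

0.1086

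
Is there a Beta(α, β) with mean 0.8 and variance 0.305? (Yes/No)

The Beta variance bound is σ² < μ(1−μ).
Here μ(1−μ) = 0.8×0.2 = 0.16, and 0.305 ≥ 0.16.

No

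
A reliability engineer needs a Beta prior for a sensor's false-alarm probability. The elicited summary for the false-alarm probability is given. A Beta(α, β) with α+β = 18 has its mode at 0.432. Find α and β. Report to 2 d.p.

α = 7.91, β = 10.09

Since the density peak of Beta(α,β) is at (α−1)/(α+β−2),
α = 1 + 0.432(18−2) = 7.91 and β = 18 − 7.91 = 10.09.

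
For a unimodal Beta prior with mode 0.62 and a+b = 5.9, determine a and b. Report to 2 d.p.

a = 3.42, b = 2.48

Since the density peak of Beta(a,b) is at (a−1)/(a+b−2),
a = 1 + 0.62(5.9−2) = 3.42 and b = 5.9 − 3.42 = 2.48.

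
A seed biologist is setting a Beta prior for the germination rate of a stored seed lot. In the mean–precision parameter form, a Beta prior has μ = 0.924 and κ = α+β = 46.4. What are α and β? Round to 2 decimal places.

α = 42.87, β = 3.53

α = μκ = 0.924×46.4 = 42.87 and β = (1−μ)κ = 0.076×46.4 = 3.53.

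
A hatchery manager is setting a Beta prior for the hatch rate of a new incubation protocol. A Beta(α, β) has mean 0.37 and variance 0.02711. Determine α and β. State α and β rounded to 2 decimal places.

Let s = α+β. The Beta variance is μ(1−μ)/(s+1).
So s+1 = μ(1−μ)/σ² = (0.37×0.63)/0.02711 = 0.2331/0.02711 = 8.5983, giving s = 7.5983.
Then α = μs = 0.37×7.5983 = 2.81 and β = (1−μ)s = 0.63×7.5983 = 4.79.

α = 2.81, β = 4.79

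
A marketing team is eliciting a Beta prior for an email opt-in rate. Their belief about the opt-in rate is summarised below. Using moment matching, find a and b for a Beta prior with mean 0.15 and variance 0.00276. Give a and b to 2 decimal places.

Write ν = a+b; then a = μν and Var = μ(1−μ)/(ν+1).
ν = μ(1−μ)/Var − 1 = 0.1275/0.00276 − 1 = 45.1957.
a = 0.15·45.1957 = 6.78, b = 0.85·45.1957 = 38.42.

a = 6.78, b = 38.42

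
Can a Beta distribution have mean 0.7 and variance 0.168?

For any Beta, Var(X) < E[X]·(1−E[X]).
Here μ(1−μ) = 0.7×0.3 = 0.21, and 0.168 < 0.21.

Yes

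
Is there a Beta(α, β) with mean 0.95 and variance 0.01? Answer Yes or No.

Yes

The Beta variance bound is σ² < μ(1−μ).
Here μ(1−μ) = 0.95×0.05 = 0.0475, and 0.01 < 0.0475.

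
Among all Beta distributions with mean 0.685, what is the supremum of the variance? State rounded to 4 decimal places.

0.2158

For fixed mean μ the Beta variance is μ(1−μ)/(α+β+1), increasing as α+β decreases.
Its least upper bound (not attained) is μ(1−μ) = 0.685·0.315 = 0.2158.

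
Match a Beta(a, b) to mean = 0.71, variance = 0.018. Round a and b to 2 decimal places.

a = 7.41, b = 3.03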